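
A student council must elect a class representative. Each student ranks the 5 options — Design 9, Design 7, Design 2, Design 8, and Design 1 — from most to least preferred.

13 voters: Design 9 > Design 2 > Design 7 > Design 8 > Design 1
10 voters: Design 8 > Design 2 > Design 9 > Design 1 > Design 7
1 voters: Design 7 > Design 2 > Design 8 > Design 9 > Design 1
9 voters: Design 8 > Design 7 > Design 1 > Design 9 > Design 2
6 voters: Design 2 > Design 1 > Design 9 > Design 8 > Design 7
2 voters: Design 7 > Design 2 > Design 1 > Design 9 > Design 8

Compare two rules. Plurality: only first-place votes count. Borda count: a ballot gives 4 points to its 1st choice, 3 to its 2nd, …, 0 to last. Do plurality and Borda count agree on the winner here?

Plurality first-place counts: Design 9 13, Design 7 3, Design 2 6, Design 8 19, Design 1 0 → Design 8.
Borda totals: Design 9 96, Design 7 65, Design 2 102, Design 8 97, Design 1 50 → Design 2.
The two rules disagree: plurality picks Design 8, Borda picks Design 2.

No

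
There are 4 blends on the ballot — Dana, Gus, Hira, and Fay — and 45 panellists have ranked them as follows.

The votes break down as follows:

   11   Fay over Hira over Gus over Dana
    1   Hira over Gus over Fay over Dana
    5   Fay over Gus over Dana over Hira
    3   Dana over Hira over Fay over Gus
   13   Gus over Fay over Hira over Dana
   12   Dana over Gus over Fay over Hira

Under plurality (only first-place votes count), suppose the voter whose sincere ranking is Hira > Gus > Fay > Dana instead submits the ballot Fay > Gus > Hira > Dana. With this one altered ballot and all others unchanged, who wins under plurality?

First-place totals with the altered ballot: Dana 15, Gus 13, Hira 0, Fay 17.
The winner is unchanged: still Fay.

Fay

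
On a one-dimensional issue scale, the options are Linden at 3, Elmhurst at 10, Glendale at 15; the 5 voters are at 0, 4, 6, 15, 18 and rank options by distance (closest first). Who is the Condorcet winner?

Linden

With single-peaked preferences on a line, the Condorcet winner is the candidate closest to the median voter.
The median voter (position 6) is closest to Linden at 3.
Check: Linden vs Elmhurst — voters closer to Linden: 3 of 5.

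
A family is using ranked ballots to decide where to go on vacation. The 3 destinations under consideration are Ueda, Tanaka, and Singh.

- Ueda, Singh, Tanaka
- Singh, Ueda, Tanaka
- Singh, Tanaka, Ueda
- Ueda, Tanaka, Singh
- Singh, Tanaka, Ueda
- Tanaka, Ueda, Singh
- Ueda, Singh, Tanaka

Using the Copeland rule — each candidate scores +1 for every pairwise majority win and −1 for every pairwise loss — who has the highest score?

Pairwise results:
  Ueda vs Tanaka: Ueda wins 4–3.
  Ueda vs Singh: Ueda wins 4–3.
  Tanaka vs Singh: Singh wins 5–2.
Copeland scores (wins − losses):
  Ueda: 2 − 0 = 2
  Tanaka: 0 − 2 = -2
  Singh: 1 − 1 = 0
Ueda has the best Copeland score.

Ueda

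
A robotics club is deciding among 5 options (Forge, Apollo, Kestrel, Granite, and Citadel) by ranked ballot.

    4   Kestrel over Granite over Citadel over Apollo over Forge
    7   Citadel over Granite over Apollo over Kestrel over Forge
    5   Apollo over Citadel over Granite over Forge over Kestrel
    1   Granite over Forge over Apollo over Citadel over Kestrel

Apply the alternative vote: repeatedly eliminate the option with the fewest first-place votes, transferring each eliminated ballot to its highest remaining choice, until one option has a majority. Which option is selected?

Citadel

Round 1: Citadel 7, Apollo 5, Kestrel 4, Granite 1, Forge 0. Forge has the fewest and is eliminated.
Round 2: Citadel 7, Apollo 5, Kestrel 4, Granite 1. Granite has the fewest and is eliminated.
Round 3: Citadel 7, Apollo 6, Kestrel 4. Kestrel has the fewest and is eliminated.
Round 4: Citadel 11, Apollo 6. Citadel has a majority.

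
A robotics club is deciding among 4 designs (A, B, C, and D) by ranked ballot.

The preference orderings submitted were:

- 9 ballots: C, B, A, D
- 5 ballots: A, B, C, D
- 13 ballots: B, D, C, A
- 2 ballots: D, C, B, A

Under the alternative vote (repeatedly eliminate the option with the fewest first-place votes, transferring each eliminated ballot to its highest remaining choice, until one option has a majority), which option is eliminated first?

D

Round 1: B 13, C 9, A 5, D 2. D has the fewest and is eliminated.
Round 2: B 13, C 11, A 5. A has the fewest and is eliminated.
Round 3: B 18, C 11. B has a majority.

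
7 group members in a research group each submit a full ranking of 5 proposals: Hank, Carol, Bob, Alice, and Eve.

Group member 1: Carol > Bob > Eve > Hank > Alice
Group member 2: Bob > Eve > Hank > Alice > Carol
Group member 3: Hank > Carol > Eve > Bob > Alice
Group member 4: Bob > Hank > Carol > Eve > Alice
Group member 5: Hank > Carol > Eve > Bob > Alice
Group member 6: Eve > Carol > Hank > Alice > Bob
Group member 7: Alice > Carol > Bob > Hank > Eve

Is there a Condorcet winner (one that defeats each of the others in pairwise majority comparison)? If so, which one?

There is no Condorcet winner

Head-to-head results (7 voters total):
Hank vs Carol: Hank wins 4–3.
Hank vs Bob: Bob wins 4–3.
Hank vs Alice: Hank wins 6–1.
Hank vs Eve: Hank wins 4–3.
Carol vs Bob: Carol wins 5–2.
Carol vs Alice: Carol wins 5–2.
Carol vs Eve: Carol wins 5–2.
Bob vs Alice: Bob wins 5–2.
Bob vs Eve: Bob wins 4–3.
Alice vs Eve: Eve wins 6–1.
No candidate beats all others: Hank beats Carol beats Bob beats Hank, a majority cycle.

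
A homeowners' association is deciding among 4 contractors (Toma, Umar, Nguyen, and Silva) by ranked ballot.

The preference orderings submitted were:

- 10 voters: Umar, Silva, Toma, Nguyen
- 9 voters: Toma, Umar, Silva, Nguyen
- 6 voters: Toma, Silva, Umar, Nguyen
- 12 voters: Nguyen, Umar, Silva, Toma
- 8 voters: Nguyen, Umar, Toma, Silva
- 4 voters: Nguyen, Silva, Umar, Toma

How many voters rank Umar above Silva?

Ballots ranking Umar above Silva: 10+9+12+8 = 39.
Ballots ranking Silva above Umar: 6+4 = 10.
So 39 of 49 voters prefer Umar to Silva.

39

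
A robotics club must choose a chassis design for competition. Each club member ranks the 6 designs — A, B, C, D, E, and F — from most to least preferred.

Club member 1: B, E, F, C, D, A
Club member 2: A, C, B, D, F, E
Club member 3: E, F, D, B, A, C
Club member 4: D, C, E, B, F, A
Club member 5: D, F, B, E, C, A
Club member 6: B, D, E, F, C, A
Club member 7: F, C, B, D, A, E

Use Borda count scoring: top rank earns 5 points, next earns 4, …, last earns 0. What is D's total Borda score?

Borda scores:
  A: 0 + 5 + 1 + 0 + 0 + 0 + 1 = 7
  B: 5 + 3 + 2 + 2 + 3 + 5 + 3 = 23
  C: 2 + 4 + 0 + 4 + 1 + 1 + 4 = 16
  D: 1 + 2 + 3 + 5 + 5 + 4 + 2 = 22
  E: 4 + 0 + 5 + 3 + 2 + 3 + 0 = 17
  F: 3 + 1 + 4 + 1 + 4 + 2 + 5 = 20

22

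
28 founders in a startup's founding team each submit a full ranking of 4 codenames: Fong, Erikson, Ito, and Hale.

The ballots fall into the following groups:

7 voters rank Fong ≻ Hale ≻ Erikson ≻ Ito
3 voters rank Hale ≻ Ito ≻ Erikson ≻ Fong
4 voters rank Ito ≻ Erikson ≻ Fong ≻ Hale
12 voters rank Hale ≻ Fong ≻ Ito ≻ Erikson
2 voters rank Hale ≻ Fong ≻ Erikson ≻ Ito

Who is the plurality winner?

Hale

First-place vote totals:
  Fong: 7
  Erikson: 0
  Ito: 4
  Hale: 17
Hale has the most first-place votes.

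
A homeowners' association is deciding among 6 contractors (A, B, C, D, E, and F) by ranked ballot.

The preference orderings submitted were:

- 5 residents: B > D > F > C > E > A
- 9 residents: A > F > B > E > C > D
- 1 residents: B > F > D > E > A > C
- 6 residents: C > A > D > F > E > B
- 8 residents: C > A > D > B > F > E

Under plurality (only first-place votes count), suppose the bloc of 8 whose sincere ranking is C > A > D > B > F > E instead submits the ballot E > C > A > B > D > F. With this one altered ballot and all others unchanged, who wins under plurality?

First-place totals with the altered ballot: A 9, B 6, C 6, D 0, E 8, F 0.
The switch changes the winner from C to A.

A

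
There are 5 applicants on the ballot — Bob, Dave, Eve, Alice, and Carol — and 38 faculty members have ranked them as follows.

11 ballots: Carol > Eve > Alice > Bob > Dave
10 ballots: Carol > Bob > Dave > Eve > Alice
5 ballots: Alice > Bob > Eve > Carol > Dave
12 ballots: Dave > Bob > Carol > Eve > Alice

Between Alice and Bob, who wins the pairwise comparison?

Ballots ranking Alice above Bob: 11+5 = 16.
Ballots ranking Bob above Alice: 10+12 = 22.
Bob wins the head-to-head, 22–16.

Bob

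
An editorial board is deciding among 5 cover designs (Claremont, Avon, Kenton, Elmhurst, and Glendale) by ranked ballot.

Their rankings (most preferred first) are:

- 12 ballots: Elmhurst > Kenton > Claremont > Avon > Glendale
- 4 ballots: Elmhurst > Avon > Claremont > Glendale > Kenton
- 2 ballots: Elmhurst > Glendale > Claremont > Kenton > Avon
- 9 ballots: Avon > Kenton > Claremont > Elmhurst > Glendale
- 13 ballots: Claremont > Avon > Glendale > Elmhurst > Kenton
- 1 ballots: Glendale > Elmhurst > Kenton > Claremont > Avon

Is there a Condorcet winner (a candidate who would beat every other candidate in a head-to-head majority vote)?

No

Head-to-head results (41 voters total):
Claremont vs Avon: Claremont wins 28–13.
Claremont vs Kenton: Kenton wins 22–19.
Claremont vs Elmhurst: Claremont wins 22–19.
Claremont vs Glendale: Claremont wins 38–3.
Avon vs Kenton: Avon wins 26–15.
Avon vs Elmhurst: Avon wins 22–19.
Avon vs Glendale: Avon wins 38–3.
Kenton vs Elmhurst: Elmhurst wins 32–9.
Kenton vs Glendale: Kenton wins 21–20.
Elmhurst vs Glendale: Elmhurst wins 27–14.
No candidate beats all others: Claremont beats Avon beats Kenton beats Claremont, a majority cycle.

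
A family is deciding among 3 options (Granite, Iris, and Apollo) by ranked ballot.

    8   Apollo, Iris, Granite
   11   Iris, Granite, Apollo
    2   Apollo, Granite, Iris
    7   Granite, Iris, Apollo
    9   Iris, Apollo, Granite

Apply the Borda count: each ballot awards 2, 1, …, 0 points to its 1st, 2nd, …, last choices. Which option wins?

Borda scores:
  Granite: 8·0 + 11·1 + 2·1 + 7·2 + 9·0 = 27
  Iris: 8·1 + 11·2 + 2·0 + 7·1 + 9·2 = 55
  Apollo: 8·2 + 11·0 + 2·2 + 7·0 + 9·1 = 29
Iris has the highest total.

Iris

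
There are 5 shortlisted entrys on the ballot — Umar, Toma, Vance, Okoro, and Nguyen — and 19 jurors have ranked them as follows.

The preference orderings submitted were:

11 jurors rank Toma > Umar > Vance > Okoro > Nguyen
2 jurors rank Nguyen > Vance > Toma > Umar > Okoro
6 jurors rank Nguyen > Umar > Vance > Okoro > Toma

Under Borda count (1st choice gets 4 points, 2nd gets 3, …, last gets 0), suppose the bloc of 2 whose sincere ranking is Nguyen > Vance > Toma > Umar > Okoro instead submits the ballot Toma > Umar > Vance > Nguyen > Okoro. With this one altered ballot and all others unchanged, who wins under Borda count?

Borda totals with the altered ballot: Umar 57, Toma 52, Vance 38, Okoro 17, Nguyen 26.
The winner is unchanged: still Umar.

Umar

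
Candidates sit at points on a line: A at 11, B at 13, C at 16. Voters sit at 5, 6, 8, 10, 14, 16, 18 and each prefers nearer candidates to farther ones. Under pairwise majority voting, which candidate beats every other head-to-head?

With single-peaked preferences on a line, the Condorcet winner is the candidate closest to the median voter.
The median voter (position 10) is closest to A at 11.
Check: A vs B — voters closer to A: 4 of 7.

A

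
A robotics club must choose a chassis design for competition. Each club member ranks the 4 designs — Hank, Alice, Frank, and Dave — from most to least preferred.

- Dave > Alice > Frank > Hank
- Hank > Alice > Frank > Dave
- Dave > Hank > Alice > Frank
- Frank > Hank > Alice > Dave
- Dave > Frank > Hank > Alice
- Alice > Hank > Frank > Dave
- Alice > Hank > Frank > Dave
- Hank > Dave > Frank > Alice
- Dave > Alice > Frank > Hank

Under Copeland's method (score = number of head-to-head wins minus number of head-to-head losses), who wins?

Pairwise results:
  Hank vs Alice: Hank wins 5–4.
  Hank vs Frank: Hank wins 5–4.
  Hank vs Dave: Hank wins 5–4.
  Alice vs Frank: Alice wins 6–3.
  Alice vs Dave: Dave wins 5–4.
  Frank vs Dave: Dave wins 5–4.
Copeland scores (wins − losses):
  Hank: 3 − 0 = 3
  Alice: 1 − 2 = -1
  Frank: 0 − 3 = -3
  Dave: 2 − 1 = 1
Hank has the best Copeland score.

Hank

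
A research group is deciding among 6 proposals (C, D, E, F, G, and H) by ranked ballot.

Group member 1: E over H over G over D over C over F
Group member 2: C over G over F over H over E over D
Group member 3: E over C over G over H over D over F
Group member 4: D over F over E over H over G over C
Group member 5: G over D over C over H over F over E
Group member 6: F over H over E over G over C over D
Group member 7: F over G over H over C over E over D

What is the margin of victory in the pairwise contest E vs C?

1

Ballots ranking E above C: 4.
Ballots ranking C above E: 3.
E wins 4–3, a margin of 1.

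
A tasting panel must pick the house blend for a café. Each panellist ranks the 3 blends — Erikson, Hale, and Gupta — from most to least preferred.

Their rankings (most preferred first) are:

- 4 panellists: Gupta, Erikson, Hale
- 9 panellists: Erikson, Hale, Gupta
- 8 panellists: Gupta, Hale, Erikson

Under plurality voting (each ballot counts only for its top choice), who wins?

Gupta

First-place vote totals:
  Erikson: 9
  Hale: 0
  Gupta: 12
Gupta has the most first-place votes.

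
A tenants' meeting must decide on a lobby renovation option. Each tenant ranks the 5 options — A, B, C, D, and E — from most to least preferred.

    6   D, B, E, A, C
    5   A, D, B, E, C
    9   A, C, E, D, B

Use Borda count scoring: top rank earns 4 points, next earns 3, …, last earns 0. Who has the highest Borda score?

A

Borda scores:
  A: 6·1 + 5·4 + 9·4 = 62
  B: 6·3 + 5·2 + 9·0 = 28
  C: 6·0 + 5·0 + 9·3 = 27
  D: 6·4 + 5·3 + 9·1 = 48
  E: 6·2 + 5·1 + 9·2 = 35
A has the highest total.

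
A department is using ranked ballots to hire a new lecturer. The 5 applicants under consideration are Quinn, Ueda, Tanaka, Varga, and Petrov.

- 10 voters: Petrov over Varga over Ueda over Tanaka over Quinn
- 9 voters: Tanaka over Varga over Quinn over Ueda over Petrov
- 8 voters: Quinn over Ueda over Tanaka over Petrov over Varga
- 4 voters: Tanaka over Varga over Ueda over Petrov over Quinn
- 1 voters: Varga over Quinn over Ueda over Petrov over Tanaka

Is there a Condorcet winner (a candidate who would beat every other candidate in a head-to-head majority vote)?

Head-to-head results (32 voters total):
Quinn vs Ueda: Quinn wins 18–14.
Quinn vs Tanaka: Tanaka wins 23–9.
Quinn vs Varga: Varga wins 24–8.
Quinn vs Petrov: Quinn wins 18–14.
Ueda vs Tanaka: Ueda wins 19–13.
Ueda vs Varga: Varga wins 24–8.
Ueda vs Petrov: Ueda wins 22–10.
Tanaka vs Varga: Tanaka wins 21–11.
Tanaka vs Petrov: Tanaka wins 21–11.
Varga vs Petrov: Petrov wins 18–14.
No candidate beats all others: Quinn beats Ueda beats Tanaka beats Quinn, a majority cycle.

No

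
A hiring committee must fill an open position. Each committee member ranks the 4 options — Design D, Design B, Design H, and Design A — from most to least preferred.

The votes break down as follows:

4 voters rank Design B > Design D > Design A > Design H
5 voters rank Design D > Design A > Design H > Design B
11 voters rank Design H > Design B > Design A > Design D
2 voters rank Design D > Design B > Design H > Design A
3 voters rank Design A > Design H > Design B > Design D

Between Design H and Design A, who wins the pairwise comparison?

Ballots ranking Design H above Design A: 11+2 = 13.
Ballots ranking Design A above Design H: 4+5+3 = 12.
Design H wins the head-to-head, 13–12.

Design H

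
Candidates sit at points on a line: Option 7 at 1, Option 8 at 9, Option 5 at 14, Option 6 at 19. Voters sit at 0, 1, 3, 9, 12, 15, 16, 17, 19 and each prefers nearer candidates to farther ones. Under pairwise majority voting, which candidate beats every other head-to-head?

Option 5

With single-peaked preferences on a line, the Condorcet winner is the candidate closest to the median voter.
The median voter (position 12) is closest to Option 5 at 14.
Check: Option 5 vs Option 7 — voters closer to Option 5: 6 of 9.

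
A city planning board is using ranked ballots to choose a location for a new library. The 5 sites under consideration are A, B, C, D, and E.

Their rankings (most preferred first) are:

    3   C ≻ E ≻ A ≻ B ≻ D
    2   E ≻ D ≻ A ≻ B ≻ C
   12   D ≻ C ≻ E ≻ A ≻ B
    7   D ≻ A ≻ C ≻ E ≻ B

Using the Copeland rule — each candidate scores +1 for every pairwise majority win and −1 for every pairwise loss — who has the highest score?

D

Pairwise results:
  A vs B: A wins 24–0.
  A vs C: C wins 15–9.
  A vs D: D wins 21–3.
  A vs E: E wins 17–7.
  B vs C: C wins 22–2.
  B vs D: D wins 21–3.
  B vs E: E wins 24–0.
  C vs D: D wins 21–3.
  C vs E: C wins 22–2.
  D vs E: D wins 19–5.
Copeland scores (wins − losses):
  A: 1 − 3 = -2
  B: 0 − 4 = -4
  C: 3 − 1 = 2
  D: 4 − 0 = 4
  E: 2 − 2 = 0
D has the best Copeland score.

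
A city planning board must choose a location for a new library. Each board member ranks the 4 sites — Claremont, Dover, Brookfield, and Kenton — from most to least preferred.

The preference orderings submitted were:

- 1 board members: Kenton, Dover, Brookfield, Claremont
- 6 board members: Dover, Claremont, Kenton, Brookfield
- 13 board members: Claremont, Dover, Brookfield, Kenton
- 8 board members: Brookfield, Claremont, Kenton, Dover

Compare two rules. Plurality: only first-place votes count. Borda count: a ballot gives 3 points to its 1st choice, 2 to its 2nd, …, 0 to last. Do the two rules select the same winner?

Yes

Plurality first-place counts: Claremont 13, Dover 6, Brookfield 8, Kenton 1 → Claremont.
Borda totals: Claremont 67, Dover 46, Brookfield 38, Kenton 17 → Claremont.
The two rules agree on Claremont.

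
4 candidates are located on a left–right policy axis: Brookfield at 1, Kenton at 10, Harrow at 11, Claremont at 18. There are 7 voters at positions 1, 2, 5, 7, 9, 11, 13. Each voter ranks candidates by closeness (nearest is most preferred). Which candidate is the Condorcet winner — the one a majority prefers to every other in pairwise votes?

With single-peaked preferences on a line, the Condorcet winner is the candidate closest to the median voter.
The median voter (position 7) is closest to Kenton at 10.
Check: Kenton vs Harrow — voters closer to Kenton: 5 of 7.

Kenton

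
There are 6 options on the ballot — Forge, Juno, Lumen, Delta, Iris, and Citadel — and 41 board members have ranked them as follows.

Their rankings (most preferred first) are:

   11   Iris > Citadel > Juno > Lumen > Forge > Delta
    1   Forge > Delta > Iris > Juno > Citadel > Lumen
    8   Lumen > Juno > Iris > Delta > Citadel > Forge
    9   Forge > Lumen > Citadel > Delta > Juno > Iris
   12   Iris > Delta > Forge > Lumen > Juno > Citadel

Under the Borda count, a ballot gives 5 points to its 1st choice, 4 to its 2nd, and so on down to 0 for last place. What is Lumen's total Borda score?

122

Borda scores:
  Forge: 11·1 + 5 + 8·0 + 9·5 + 12·3 = 97
  Juno: 11·3 + 2 + 8·4 + 9·1 + 12·1 = 88
  Lumen: 11·2 + 0 + 8·5 + 9·4 + 12·2 = 122
  Delta: 11·0 + 4 + 8·2 + 9·2 + 12·4 = 86
  Iris: 11·5 + 3 + 8·3 + 9·0 + 12·5 = 142
  Citadel: 11·4 + 1 + 8·1 + 9·3 + 12·0 = 80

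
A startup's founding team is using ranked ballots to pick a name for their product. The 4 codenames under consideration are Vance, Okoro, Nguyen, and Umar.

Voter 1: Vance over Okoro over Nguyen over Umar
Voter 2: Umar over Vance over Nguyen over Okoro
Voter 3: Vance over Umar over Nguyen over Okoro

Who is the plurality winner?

Vance

First-place vote totals:
  Vance: 2
  Okoro: 0
  Nguyen: 0
  Umar: 1
Vance has the most first-place votes.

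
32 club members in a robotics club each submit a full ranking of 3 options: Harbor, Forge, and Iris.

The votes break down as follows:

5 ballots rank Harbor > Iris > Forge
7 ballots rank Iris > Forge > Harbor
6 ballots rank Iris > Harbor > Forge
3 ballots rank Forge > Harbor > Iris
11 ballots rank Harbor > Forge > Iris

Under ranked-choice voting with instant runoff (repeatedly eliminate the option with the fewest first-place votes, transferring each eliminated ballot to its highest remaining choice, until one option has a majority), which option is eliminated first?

Forge

Round 1: Harbor 16, Iris 13, Forge 3. Forge has the fewest and is eliminated.
Round 2: Harbor 19, Iris 13. Harbor has a majority.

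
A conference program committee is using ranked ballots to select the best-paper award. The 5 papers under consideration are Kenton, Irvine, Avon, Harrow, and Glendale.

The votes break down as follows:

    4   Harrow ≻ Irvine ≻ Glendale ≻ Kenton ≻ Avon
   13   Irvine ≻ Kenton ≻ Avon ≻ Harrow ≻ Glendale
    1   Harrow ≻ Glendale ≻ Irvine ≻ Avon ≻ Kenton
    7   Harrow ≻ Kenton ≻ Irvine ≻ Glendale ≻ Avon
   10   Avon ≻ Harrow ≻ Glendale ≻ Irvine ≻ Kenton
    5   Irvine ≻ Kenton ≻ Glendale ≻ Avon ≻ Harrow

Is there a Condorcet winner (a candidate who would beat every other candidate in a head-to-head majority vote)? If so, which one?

Head-to-head results (40 voters total):
Kenton vs Irvine: Irvine wins 33–7.
Kenton vs Avon: Kenton wins 29–11.
Kenton vs Harrow: Harrow wins 22–18.
Kenton vs Glendale: Kenton wins 25–15.
Irvine vs Avon: Irvine wins 30–10.
Irvine vs Harrow: Harrow wins 22–18.
Irvine vs Glendale: Irvine wins 29–11.
Avon vs Harrow: Avon wins 28–12.
Avon vs Glendale: Avon wins 23–17.
Harrow vs Glendale: Harrow wins 35–5.
No candidate beats all others: Kenton beats Avon beats Harrow beats Kenton, a majority cycle.

No Condorcet winner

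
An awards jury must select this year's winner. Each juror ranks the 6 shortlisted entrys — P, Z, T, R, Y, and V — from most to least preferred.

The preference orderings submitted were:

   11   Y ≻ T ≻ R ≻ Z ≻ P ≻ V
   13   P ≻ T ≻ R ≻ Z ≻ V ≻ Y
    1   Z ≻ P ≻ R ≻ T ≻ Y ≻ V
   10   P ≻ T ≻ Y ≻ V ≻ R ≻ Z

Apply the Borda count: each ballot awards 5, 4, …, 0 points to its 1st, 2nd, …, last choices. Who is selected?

Borda scores:
  P: 11·1 + 13·5 + 4 + 10·5 = 130
  Z: 11·2 + 13·2 + 5 + 10·0 = 53
  T: 11·4 + 13·4 + 2 + 10·4 = 138
  R: 11·3 + 13·3 + 3 + 10·1 = 85
  Y: 11·5 + 13·0 + 1 + 10·3 = 86
  V: 11·0 + 13·1 + 0 + 10·2 = 33
T has the highest total.

T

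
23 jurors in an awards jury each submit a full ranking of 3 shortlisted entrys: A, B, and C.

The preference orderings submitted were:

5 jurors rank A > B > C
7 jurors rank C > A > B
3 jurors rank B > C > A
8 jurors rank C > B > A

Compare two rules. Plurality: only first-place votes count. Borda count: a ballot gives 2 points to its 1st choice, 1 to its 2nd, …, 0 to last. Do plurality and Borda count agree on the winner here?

Plurality first-place counts: A 5, B 3, C 15 → C.
Borda totals: A 17, B 19, C 33 → C.
The two rules agree on C.

Yes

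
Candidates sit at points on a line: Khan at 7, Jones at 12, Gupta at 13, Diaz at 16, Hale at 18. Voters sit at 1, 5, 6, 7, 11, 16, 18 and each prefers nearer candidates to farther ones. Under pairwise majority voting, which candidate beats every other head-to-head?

With single-peaked preferences on a line, the Condorcet winner is the candidate closest to the median voter.
The median voter (position 7) is closest to Khan at 7.
Check: Khan vs Diaz — voters closer to Khan: 5 of 7.

Khan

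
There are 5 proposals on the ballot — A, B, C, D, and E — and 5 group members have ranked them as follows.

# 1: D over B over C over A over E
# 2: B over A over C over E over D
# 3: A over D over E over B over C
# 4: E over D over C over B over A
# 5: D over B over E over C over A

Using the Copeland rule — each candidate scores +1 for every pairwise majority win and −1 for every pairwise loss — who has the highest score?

D

Pairwise results:
  A vs B: B wins 4–1.
  A vs C: C wins 3–2.
  A vs D: D wins 3–2.
  A vs E: A wins 3–2.
  B vs C: B wins 4–1.
  B vs D: D wins 4–1.
  B vs E: B wins 3–2.
  C vs D: D wins 4–1.
  C vs E: E wins 3–2.
  D vs E: D wins 3–2.
Copeland scores (wins − losses):
  A: 1 − 3 = -2
  B: 3 − 1 = 2
  C: 1 − 3 = -2
  D: 4 − 0 = 4
  E: 1 − 3 = -2
D has the best Copeland score.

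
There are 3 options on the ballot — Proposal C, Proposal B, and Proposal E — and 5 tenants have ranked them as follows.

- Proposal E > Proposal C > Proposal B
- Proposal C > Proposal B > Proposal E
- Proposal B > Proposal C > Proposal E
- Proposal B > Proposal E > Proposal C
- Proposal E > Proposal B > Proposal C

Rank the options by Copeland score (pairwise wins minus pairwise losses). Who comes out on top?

Proposal B

Pairwise results:
  Proposal C vs Proposal B: Proposal B wins 3–2.
  Proposal C vs Proposal E: Proposal E wins 3–2.
  Proposal B vs Proposal E: Proposal B wins 3–2.
Copeland scores (wins − losses):
  Proposal C: 0 − 2 = -2
  Proposal B: 2 − 0 = 2
  Proposal E: 1 − 1 = 0
Proposal B has the best Copeland score.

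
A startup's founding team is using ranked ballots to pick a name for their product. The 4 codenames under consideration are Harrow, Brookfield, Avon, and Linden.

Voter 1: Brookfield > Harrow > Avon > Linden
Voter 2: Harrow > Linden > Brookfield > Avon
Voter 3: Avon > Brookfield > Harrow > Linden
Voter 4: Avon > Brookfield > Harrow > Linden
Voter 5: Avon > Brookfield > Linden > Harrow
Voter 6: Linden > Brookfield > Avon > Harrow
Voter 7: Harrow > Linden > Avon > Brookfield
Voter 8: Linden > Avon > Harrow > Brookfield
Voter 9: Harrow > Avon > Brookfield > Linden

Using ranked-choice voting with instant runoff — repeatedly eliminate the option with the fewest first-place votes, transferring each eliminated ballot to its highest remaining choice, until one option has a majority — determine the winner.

Round 1: Harrow 3, Avon 3, Linden 2, Brookfield 1. Brookfield has the fewest and is eliminated.
Round 2: Harrow 4, Avon 3, Linden 2. Linden has the fewest and is eliminated.
Round 3: Avon 5, Harrow 4. Avon has a majority.

Avon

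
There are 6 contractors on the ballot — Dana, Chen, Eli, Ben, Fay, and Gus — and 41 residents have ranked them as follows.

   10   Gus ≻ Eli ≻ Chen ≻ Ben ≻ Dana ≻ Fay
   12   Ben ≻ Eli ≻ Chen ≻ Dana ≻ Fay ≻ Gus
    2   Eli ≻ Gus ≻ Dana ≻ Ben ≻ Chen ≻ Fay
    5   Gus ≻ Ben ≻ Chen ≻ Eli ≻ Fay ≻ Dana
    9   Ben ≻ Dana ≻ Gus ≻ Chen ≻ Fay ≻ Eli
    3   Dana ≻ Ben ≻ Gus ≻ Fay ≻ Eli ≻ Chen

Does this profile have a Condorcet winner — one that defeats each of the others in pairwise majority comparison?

Yes

Head-to-head results (41 voters total):
Dana vs Chen: Chen wins 27–14.
Dana vs Eli: Eli wins 29–12.
Dana vs Ben: Ben wins 36–5.
Dana vs Fay: Dana wins 36–5.
Dana vs Gus: Dana wins 24–17.
Chen vs Eli: Eli wins 27–14.
Chen vs Ben: Ben wins 31–10.
Chen vs Fay: Chen wins 38–3.
Chen vs Gus: Gus wins 29–12.
Eli vs Ben: Ben wins 29–12.
Eli vs Fay: Eli wins 29–12.
Eli vs Gus: Gus wins 27–14.
Ben vs Fay: Ben wins 41–0.
Ben vs Gus: Ben wins 24–17.
Fay vs Gus: Gus wins 29–12.
Ben beats each rival — Dana (36–5), Chen (31–10), Eli (29–12), Fay (41–0), Gus (24–17) — so Ben is the Condorcet winner.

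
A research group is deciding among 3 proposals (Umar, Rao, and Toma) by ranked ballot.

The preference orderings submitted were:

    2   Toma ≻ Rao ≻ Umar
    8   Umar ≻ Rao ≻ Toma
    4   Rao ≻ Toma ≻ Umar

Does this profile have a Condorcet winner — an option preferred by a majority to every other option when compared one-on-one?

Yes

Head-to-head results (14 voters total):
Umar vs Rao: Umar wins 8–6.
Umar vs Toma: Umar wins 8–6.
Rao vs Toma: Rao wins 12–2.
Umar beats each rival — Rao (8–6), Toma (8–6) — so Umar is the Condorcet winner.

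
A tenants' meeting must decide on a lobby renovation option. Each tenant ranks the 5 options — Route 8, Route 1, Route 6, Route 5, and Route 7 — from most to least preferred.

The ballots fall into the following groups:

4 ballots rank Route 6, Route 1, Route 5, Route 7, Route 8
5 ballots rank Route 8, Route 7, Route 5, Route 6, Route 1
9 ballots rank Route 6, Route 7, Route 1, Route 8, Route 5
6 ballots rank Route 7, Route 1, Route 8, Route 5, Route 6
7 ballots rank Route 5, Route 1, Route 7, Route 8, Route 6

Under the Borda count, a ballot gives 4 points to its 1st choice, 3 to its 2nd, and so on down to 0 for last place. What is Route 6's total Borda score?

Borda scores:
  Route 8: 4·0 + 5·4 + 9·1 + 6·2 + 7·1 = 48
  Route 1: 4·3 + 5·0 + 9·2 + 6·3 + 7·3 = 69
  Route 6: 4·4 + 5·1 + 9·4 + 6·0 + 7·0 = 57
  Route 5: 4·2 + 5·2 + 9·0 + 6·1 + 7·4 = 52
  Route 7: 4·1 + 5·3 + 9·3 + 6·4 + 7·2 = 84

57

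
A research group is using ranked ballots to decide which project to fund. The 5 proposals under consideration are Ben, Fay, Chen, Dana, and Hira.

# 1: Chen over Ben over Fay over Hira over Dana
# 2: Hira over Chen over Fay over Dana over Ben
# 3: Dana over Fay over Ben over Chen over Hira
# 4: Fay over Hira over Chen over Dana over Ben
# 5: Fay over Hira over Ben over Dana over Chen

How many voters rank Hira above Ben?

Ballots ranking Hira above Ben: 3.
Ballots ranking Ben above Hira: 2.
So 3 of 5 voters prefer Hira to Ben.

3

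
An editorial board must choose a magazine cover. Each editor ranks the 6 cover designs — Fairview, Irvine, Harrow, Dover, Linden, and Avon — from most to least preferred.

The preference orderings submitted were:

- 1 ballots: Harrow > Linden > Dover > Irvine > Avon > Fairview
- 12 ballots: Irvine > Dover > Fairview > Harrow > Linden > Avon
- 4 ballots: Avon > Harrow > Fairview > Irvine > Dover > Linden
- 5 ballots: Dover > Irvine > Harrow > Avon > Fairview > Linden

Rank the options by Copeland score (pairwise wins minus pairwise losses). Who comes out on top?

Irvine

Pairwise results:
  Fairview vs Irvine: Irvine wins 18–4.
  Fairview vs Harrow: Fairview wins 12–10.
  Fairview vs Dover: Dover wins 18–4.
  Fairview vs Linden: Fairview wins 21–1.
  Fairview vs Avon: Fairview wins 12–10.
  Irvine vs Harrow: Irvine wins 17–5.
  Irvine vs Dover: Irvine wins 16–6.
  Irvine vs Linden: Irvine wins 21–1.
  Irvine vs Avon: Irvine wins 18–4.
  Harrow vs Dover: Dover wins 17–5.
  Harrow vs Linden: Harrow wins 22–0.
  Harrow vs Avon: Harrow wins 18–4.
  Dover vs Linden: Dover wins 21–1.
  Dover vs Avon: Dover wins 18–4.
  Linden vs Avon: Linden wins 13–9.
Copeland scores (wins − losses):
  Fairview: 3 − 2 = 1
  Irvine: 5 − 0 = 5
  Harrow: 2 − 3 = -1
  Dover: 4 − 1 = 3
  Linden: 1 − 4 = -3
  Avon: 0 − 5 = -5
Irvine has the best Copeland score.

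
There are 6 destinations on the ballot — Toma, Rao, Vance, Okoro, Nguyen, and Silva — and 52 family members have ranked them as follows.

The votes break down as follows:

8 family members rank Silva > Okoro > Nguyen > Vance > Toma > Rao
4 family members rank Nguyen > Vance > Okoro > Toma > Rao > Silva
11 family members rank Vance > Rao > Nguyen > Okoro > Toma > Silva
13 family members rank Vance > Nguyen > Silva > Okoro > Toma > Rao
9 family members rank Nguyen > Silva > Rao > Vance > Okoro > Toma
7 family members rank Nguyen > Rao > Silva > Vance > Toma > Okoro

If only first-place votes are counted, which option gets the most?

First-place vote totals:
  Toma: 0
  Rao: 0
  Vance: 24
  Okoro: 0
  Nguyen: 20
  Silva: 8
Vance has the most first-place votes.

Vance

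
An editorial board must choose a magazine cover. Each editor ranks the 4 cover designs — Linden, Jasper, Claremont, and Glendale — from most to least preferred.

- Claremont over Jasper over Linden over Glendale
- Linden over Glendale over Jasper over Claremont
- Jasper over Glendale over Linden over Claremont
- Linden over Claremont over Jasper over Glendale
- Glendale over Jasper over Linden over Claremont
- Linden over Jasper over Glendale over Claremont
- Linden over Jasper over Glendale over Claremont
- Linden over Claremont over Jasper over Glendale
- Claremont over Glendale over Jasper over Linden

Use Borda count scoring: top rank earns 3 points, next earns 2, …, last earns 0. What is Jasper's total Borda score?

Borda scores:
  Linden: 1 + 3 + 1 + 3 + 1 + 3 + 3 + 3 + 0 = 18
  Jasper: 2 + 1 + 3 + 1 + 2 + 2 + 2 + 1 + 1 = 15
  Claremont: 3 + 0 + 0 + 2 + 0 + 0 + 0 + 2 + 3 = 10
  Glendale: 0 + 2 + 2 + 0 + 3 + 1 + 1 + 0 + 2 = 11

15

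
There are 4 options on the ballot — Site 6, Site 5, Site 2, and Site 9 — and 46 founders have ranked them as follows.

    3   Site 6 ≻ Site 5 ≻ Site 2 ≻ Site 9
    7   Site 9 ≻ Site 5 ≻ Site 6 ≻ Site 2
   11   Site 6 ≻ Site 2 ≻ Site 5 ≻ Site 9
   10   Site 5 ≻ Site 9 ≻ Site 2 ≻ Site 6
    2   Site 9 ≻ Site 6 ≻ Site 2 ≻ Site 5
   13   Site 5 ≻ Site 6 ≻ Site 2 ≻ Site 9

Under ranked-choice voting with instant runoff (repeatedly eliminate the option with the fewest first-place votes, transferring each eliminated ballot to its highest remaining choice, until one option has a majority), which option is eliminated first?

Round 1: Site 5 23, Site 6 14, Site 9 9, Site 2 0. Site 2 has the fewest and is eliminated.
Round 2: Site 5 23, Site 6 14, Site 9 9. Site 9 has the fewest and is eliminated.
Round 3: Site 5 30, Site 6 16. Site 5 has a majority.

Site 2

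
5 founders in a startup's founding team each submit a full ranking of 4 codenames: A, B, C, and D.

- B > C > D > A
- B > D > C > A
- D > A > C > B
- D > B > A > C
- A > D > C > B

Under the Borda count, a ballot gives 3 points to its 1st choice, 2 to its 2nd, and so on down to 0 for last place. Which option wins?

Borda scores:
  A: 0 + 0 + 2 + 1 + 3 = 6
  B: 3 + 3 + 0 + 2 + 0 = 8
  C: 2 + 1 + 1 + 0 + 1 = 5
  D: 1 + 2 + 3 + 3 + 2 = 11
D has the highest total.

D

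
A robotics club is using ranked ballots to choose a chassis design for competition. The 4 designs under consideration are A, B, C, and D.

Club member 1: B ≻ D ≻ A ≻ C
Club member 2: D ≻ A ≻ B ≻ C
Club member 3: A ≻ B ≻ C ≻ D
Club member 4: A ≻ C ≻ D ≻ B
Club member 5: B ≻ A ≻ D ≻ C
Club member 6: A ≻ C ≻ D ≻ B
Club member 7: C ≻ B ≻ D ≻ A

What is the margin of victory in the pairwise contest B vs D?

Ballots ranking B above D: 4.
Ballots ranking D above B: 3.
B wins 4–3, a margin of 1.

1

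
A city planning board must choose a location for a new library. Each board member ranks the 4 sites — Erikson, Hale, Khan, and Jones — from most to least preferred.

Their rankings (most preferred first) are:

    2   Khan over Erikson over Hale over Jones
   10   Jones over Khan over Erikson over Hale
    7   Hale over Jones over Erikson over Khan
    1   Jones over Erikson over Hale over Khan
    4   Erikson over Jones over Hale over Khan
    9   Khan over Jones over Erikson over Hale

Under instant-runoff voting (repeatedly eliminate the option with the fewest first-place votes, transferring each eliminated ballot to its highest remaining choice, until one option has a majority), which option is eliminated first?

Erikson

Round 1: Khan 11, Jones 11, Hale 7, Erikson 4. Erikson has the fewest and is eliminated.
Round 2: Jones 15, Khan 11, Hale 7. Hale has the fewest and is eliminated.
Round 3: Jones 22, Khan 11. Jones has a majority.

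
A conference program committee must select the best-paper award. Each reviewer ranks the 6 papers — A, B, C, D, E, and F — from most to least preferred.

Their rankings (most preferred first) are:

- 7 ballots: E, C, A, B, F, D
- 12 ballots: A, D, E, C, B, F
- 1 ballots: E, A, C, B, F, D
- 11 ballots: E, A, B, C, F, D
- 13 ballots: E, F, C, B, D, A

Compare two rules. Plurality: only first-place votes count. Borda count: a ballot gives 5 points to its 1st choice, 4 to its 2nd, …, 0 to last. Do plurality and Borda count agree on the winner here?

Yes

Plurality first-place counts: A 12, B 0, C 0, D 0, E 32, F 0 → E.
Borda totals: A 129, B 87, C 116, D 61, E 196, F 71 → E.
The two rules agree on E.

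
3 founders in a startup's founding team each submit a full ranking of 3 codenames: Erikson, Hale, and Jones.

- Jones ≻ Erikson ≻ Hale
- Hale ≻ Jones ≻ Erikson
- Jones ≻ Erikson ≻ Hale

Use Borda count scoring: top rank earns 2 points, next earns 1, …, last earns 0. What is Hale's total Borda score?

2

Borda scores:
  Erikson: 1 + 0 + 1 = 2
  Hale: 0 + 2 + 0 = 2
  Jones: 2 + 1 + 2 = 5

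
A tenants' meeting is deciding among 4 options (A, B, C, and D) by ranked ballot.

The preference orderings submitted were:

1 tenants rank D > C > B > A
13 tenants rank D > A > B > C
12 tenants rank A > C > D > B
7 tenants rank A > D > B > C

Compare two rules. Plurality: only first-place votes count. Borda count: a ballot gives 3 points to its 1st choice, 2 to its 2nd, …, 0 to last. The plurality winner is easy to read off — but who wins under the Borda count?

Plurality first-place counts: A 19, B 0, C 0, D 14 → A.
Borda totals: A 83, B 21, C 26, D 68 → A.

A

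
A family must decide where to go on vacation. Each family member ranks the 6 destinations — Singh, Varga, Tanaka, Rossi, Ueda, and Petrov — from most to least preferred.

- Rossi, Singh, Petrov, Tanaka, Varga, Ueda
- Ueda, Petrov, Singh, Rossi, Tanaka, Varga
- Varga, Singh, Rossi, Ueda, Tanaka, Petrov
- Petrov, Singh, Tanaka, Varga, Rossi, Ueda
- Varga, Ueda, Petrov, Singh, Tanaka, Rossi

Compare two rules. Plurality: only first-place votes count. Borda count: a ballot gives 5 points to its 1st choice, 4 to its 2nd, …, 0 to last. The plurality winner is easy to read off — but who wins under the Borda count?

Singh

Plurality first-place counts: Singh 0, Varga 2, Tanaka 0, Rossi 1, Ueda 1, Petrov 1 → Varga.
Borda totals: Singh 17, Varga 13, Tanaka 8, Rossi 11, Ueda 11, Petrov 15 → Singh.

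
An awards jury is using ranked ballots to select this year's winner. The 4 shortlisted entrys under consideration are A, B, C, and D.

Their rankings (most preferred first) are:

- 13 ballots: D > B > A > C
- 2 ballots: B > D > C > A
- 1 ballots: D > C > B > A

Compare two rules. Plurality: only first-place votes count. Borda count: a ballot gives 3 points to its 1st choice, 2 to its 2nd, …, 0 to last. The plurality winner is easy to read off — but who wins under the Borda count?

Plurality first-place counts: A 0, B 2, C 0, D 14 → D.
Borda totals: A 13, B 33, C 4, D 46 → D.

D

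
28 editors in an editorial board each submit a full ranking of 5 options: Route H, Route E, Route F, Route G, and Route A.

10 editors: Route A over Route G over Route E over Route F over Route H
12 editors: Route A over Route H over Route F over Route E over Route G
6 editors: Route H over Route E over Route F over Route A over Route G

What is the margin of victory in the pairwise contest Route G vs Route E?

8

Ballots ranking Route G above Route E: 10.
Ballots ranking Route E above Route G: 12+6 = 18.
Route E wins 18–10, a margin of 8.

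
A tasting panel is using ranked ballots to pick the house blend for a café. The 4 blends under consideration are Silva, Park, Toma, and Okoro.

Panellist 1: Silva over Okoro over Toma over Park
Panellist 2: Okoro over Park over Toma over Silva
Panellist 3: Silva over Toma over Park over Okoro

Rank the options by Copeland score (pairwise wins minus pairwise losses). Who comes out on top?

Silva

Pairwise results:
  Silva vs Park: Silva wins 2–1.
  Silva vs Toma: Silva wins 2–1.
  Silva vs Okoro: Silva wins 2–1.
  Park vs Toma: Toma wins 2–1.
  Park vs Okoro: Okoro wins 2–1.
  Toma vs Okoro: Okoro wins 2–1.
Copeland scores (wins − losses):
  Silva: 3 − 0 = 3
  Park: 0 − 3 = -3
  Toma: 1 − 2 = -1
  Okoro: 2 − 1 = 1
Silva has the best Copeland score.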